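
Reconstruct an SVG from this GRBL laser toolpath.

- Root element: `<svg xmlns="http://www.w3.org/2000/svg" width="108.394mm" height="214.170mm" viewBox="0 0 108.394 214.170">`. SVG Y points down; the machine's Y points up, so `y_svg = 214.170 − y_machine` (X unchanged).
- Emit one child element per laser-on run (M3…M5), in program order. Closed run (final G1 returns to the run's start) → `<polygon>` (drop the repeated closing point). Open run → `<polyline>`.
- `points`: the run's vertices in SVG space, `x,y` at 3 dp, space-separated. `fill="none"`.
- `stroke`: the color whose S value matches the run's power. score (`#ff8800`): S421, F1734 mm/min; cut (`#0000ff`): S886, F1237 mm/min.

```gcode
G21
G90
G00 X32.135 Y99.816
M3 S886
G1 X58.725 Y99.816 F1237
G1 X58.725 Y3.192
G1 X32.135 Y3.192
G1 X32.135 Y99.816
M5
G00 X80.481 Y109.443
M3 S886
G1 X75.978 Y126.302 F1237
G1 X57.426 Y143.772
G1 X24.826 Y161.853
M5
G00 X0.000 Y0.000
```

Each laser-on run becomes one SVG element. Flip Y back into SVG space with y_svg = 214.170 − y_machine. Every run uses S886, so all elements get stroke `#0000ff` (cut).

Run 1: The run returns to its start, so emit a `<polygon>` with points (Y-flipped): 32.135,114.354 58.725,114.354 58.725,210.978 32.135,210.978.

Run 2: The run is open, so emit a `<polyline>` with points (Y-flipped): 80.481,104.727 75.978,87.868 57.426,70.398 24.826,52.317.

<svg xmlns="http://www.w3.org/2000/svg" width="108.394mm" height="214.170mm" viewBox="0 0 108.394 214.170">
  <polygon points="32.135,114.354 58.725,114.354 58.725,210.978 32.135,210.978" fill="none" stroke="#0000ff"/>
  <polyline points="80.481,104.727 75.978,87.868 57.426,70.398 24.826,52.317" fill="none" stroke="#0000ff"/>
</svg>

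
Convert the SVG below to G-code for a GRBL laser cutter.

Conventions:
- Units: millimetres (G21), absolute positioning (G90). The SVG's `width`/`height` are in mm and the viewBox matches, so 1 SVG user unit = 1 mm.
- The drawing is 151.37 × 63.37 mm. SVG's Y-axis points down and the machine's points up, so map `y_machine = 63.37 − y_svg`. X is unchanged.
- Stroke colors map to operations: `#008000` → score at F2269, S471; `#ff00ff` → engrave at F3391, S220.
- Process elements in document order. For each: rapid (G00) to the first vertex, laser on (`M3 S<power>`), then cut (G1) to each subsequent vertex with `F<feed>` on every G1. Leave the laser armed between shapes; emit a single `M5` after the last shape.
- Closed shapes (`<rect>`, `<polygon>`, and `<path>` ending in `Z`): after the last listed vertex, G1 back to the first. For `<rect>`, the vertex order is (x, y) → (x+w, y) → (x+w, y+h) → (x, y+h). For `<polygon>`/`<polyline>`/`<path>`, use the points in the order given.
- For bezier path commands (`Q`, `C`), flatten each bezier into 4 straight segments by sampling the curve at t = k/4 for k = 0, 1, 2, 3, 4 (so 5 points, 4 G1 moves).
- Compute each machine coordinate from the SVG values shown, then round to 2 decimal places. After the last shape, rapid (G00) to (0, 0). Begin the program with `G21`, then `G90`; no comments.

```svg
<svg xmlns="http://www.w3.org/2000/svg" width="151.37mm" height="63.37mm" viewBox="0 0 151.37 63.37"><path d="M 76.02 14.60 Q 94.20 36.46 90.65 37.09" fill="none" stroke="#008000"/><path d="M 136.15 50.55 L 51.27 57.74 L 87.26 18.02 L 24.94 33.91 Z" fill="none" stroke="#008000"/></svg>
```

G21
G90
G00 X76.02 Y48.77
M3 S471
G1 X83.75 Y39.17 F2269
G1 X88.77 Y32.22 F2269
G1 X91.07 Y27.92 F2269
G1 X90.65 Y26.28 F2269
G00 X136.15 Y12.82
M3 S471
G1 X51.27 Y5.63 F2269
G1 X87.26 Y45.35 F2269
G1 X24.94 Y29.46 F2269
G1 X136.15 Y12.82 F2269
M5
G00 X0.00 Y0.00

Since the viewBox matches the mm dimensions, user units are millimetres directly. The only transform is the Y-flip y_m = 63.37 − y_svg.

Shape 1 is a quadratic bezier drawn with `<path>`. Its stroke #008000 means score at S471, F2269. After flipping Y the toolpath is (76.02,48.77) → (83.75,39.17) → (88.77,32.22) → (91.07,27.92) → (90.65,26.28).

Shape 2 is a closed polygon drawn with `<path>`. Its stroke #008000 means score at S471, F2269. After flipping Y the toolpath is (136.15,12.82) → (51.27,5.63) → (87.26,45.35) → (24.94,29.46) → (136.15,12.82), returning to the start.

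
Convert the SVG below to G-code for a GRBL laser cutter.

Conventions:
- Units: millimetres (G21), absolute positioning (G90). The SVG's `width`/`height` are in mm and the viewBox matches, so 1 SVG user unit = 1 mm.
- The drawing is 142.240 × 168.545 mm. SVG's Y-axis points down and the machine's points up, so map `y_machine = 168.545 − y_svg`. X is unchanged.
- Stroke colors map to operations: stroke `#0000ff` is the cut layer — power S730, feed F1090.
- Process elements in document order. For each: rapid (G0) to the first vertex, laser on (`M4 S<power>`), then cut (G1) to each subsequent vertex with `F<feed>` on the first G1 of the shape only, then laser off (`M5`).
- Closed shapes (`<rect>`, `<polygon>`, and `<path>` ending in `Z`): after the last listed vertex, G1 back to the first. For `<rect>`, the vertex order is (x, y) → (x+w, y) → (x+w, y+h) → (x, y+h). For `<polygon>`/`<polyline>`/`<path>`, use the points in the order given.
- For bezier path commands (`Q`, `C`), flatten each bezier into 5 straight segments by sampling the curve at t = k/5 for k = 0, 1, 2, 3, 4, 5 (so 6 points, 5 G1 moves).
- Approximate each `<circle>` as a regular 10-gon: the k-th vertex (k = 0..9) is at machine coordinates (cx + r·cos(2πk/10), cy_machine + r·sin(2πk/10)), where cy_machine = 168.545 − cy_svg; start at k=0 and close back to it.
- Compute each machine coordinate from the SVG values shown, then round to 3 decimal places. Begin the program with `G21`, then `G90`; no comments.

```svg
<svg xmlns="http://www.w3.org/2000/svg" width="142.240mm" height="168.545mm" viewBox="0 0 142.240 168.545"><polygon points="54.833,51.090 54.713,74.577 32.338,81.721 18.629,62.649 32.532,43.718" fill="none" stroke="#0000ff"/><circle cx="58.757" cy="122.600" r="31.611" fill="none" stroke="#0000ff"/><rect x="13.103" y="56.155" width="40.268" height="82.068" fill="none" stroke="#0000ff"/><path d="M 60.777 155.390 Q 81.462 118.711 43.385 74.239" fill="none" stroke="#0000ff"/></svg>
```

Since the viewBox matches the mm dimensions, user units are millimetres directly. The only transform is the Y-flip y_m = 168.545 − y_svg.

Shape 1 is a regular polygon drawn with `<polygon>`. Its stroke #0000ff means cut at S730, F1090. After flipping Y the toolpath is (54.833,117.455) → (54.713,93.968) → (32.338,86.824) → (18.629,105.896) → (32.532,124.827) → (54.833,117.455), returning to the start.

Shape 2 is a circle drawn with `<circle>`. Its stroke #0000ff means cut at S730, F1090. After flipping Y the toolpath is (90.368,45.945) → (84.331,64.525) → (68.525,76.009) → (48.989,76.009) → (33.183,64.525) → (27.146,45.945) → (33.183,27.365) → (48.989,15.881) → (68.525,15.881) → (84.331,27.365) → (90.368,45.945), returning to the start.

Shape 3 is a rectangle drawn with `<rect>`. Its stroke #0000ff means cut at S730, F1090. After flipping Y the toolpath is (13.103,112.390) → (53.371,112.390) → (53.371,30.322) → (13.103,30.322) → (13.103,112.390), returning to the start.

Shape 4 is a quadratic bezier drawn with `<path>`. Its stroke #0000ff means cut at S730, F1090. After flipping Y the toolpath is (60.777,13.155) → (66.701,28.138) → (67.923,43.745) → (64.445,59.975) → (56.265,76.829) → (43.385,94.306).

G21
G90
G0 X54.833 Y117.455
M4 S730
G1 X54.713 Y93.968 F1090
G1 X32.338 Y86.824
G1 X18.629 Y105.896
G1 X32.532 Y124.827
G1 X54.833 Y117.455
M5
G0 X90.368 Y45.945
M4 S730
G1 X84.331 Y64.525 F1090
G1 X68.525 Y76.009
G1 X48.989 Y76.009
G1 X33.183 Y64.525
G1 X27.146 Y45.945
G1 X33.183 Y27.365
G1 X48.989 Y15.881
G1 X68.525 Y15.881
G1 X84.331 Y27.365
G1 X90.368 Y45.945
M5
G0 X13.103 Y112.390
M4 S730
G1 X53.371 Y112.390 F1090
G1 X53.371 Y30.322
G1 X13.103 Y30.322
G1 X13.103 Y112.390
M5
G0 X60.777 Y13.155
M4 S730
G1 X66.701 Y28.138 F1090
G1 X67.923 Y43.745
G1 X64.445 Y59.975
G1 X56.265 Y76.829
G1 X43.385 Y94.306
M5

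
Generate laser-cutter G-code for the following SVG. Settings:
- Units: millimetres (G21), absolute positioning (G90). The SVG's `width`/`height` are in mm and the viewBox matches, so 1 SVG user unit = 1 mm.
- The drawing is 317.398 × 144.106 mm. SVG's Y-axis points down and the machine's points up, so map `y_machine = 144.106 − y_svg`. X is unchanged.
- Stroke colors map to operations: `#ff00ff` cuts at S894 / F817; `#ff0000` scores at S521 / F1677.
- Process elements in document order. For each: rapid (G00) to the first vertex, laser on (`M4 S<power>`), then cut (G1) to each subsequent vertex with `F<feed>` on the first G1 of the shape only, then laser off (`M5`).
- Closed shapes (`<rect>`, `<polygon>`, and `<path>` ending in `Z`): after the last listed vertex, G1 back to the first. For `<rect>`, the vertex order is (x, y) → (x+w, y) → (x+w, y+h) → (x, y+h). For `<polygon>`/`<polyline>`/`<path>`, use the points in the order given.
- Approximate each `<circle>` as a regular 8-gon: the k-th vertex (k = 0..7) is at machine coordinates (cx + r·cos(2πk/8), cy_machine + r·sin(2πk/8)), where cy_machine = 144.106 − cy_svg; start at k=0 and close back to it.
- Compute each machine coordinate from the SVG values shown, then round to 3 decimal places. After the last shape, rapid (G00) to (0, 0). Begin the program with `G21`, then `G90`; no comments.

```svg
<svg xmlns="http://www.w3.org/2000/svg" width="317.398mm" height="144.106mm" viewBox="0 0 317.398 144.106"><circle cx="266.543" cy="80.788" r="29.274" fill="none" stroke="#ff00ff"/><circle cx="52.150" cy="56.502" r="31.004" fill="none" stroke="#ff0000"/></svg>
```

viewBox `0 0 317.398 144.106` with mm width/height → 1 unit = 1 mm. Flip: y_m = 144.106 − y_svg.

**Shape 1** — `<circle>` circle, stroke `#ff00ff` → cut (S894, F817). Machine vertices: (295.817,63.318) → (287.243,84.018) → (266.543,92.592) → (245.843,84.018) → (237.269,63.318) → (245.843,42.618) → (266.543,34.044) → (287.243,42.618) → (295.817,63.318). Closed: final G1 returns to the first vertex.

**Shape 2** — `<circle>` circle, stroke `#ff0000` → score (S521, F1677). Machine vertices: (83.154,87.604) → (74.073,109.527) → (52.150,118.608) → (30.227,109.527) → (21.146,87.604) → (30.227,65.681) → (52.150,56.600) → (74.073,65.681) → (83.154,87.604). Closed: final G1 returns to the first vertex.

G21
G90
G00 X295.817 Y63.318
M4 S894
G1 X287.243 Y84.018 F817
G1 X266.543 Y92.592
G1 X245.843 Y84.018
G1 X237.269 Y63.318
G1 X245.843 Y42.618
G1 X266.543 Y34.044
G1 X287.243 Y42.618
G1 X295.817 Y63.318
M5
G00 X83.154 Y87.604
M4 S521
G1 X74.073 Y109.527 F1677
G1 X52.150 Y118.608
G1 X30.227 Y109.527
G1 X21.146 Y87.604
G1 X30.227 Y65.681
G1 X52.150 Y56.600
G1 X74.073 Y65.681
G1 X83.154 Y87.604
M5
G00 X0.000 Y0.000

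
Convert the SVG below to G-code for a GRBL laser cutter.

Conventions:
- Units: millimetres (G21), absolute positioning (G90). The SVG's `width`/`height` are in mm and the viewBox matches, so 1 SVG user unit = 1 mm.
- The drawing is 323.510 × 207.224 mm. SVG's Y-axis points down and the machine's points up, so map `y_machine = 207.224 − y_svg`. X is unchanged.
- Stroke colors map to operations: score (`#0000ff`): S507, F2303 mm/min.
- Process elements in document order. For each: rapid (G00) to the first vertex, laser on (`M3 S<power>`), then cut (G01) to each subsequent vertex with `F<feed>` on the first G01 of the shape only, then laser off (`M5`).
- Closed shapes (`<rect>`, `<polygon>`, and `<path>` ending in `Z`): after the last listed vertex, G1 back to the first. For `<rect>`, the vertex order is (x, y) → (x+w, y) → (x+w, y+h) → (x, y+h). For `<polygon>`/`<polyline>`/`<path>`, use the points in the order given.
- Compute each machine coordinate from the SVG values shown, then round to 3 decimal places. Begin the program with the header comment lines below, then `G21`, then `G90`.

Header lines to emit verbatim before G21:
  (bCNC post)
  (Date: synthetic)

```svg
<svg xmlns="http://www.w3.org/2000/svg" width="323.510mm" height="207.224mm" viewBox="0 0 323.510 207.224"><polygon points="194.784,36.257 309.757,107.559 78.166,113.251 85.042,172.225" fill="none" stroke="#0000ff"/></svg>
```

(bCNC post)
(Date: synthetic)
G21
G90
G00 X194.784 Y170.967
M3 S507
G01 X309.757 Y99.665 F2303
G01 X78.166 Y93.973
G01 X85.042 Y34.999
G01 X194.784 Y170.967
M5

Since the viewBox matches the mm dimensions, user units are millimetres directly. The only transform is the Y-flip y_m = 207.224 − y_svg.

Shape 1 is a closed polygon drawn with `<polygon>`. Its stroke #0000ff means score at S507, F2303. After flipping Y the toolpath is (194.784,170.967) → (309.757,99.665) → (78.166,93.973) → (85.042,34.999) → (194.784,170.967), returning to the start.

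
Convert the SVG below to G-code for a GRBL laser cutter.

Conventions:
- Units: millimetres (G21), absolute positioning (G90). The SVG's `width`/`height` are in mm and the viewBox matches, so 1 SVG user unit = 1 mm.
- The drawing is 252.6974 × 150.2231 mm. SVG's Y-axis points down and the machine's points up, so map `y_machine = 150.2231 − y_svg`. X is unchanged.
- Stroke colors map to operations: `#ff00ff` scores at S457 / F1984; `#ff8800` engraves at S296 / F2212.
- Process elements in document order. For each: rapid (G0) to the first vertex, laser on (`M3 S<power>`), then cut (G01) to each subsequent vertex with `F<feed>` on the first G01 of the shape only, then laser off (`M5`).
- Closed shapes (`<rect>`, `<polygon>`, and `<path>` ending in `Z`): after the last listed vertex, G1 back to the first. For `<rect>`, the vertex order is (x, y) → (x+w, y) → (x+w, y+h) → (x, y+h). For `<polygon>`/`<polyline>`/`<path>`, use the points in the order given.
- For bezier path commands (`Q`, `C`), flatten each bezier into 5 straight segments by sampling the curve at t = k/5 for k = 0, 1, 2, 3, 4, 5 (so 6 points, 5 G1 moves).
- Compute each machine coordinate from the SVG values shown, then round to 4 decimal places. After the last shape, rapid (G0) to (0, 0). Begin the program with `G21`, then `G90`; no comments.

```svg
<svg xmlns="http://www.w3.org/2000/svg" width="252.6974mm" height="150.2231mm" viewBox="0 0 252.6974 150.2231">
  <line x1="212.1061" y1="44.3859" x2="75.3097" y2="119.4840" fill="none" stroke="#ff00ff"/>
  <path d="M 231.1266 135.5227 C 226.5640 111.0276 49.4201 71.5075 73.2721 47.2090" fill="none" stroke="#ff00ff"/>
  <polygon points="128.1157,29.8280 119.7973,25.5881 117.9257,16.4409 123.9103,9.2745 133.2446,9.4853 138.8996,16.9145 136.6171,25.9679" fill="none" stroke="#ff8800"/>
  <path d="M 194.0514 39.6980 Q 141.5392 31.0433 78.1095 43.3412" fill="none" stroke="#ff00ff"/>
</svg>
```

G21
G90
G0 X212.1061 Y105.8372
M3 S457
G01 X75.3097 Y30.7391 F1984
M5
G0 X231.1266 Y14.7004
M3 S457
G01 X210.6679 Y30.9585 F1984
G01 X166.7214 Y49.3707
G01 X117.2188 Y68.4853
G01 X80.0918 Y86.8504
G01 X73.2721 Y103.0141
M5
G0 X128.1157 Y120.3951
M3 S296
G01 X119.7973 Y124.6350 F2212
G01 X117.9257 Y133.7822
G01 X123.9103 Y140.9486
G01 X133.2446 Y140.7378
G01 X138.8996 Y133.3086
G01 X136.6171 Y124.2552
G01 X128.1157 Y120.3951
M5
G0 X194.0514 Y110.5251
M3 S457
G01 X172.6098 Y113.1489 F1984
G01 X150.2948 Y114.0964
G01 X127.1065 Y113.3678
G01 X103.0447 Y110.9630
G01 X78.1095 Y106.8819
M5
G0 X0.0000 Y0.0000

Since the viewBox matches the mm dimensions, user units are millimetres directly. The only transform is the Y-flip y_m = 150.2231 − y_svg.

Shape 1 is a line segment drawn with `<line>`. Its stroke #ff00ff means score at S457, F1984. After flipping Y the toolpath is (212.1061,105.8372) → (75.3097,30.7391).

Shape 2 is a cubic bezier drawn with `<path>`. Its stroke #ff00ff means score at S457, F1984. After flipping Y the toolpath is (231.1266,14.7004) → (210.6679,30.9585) → (166.7214,49.3707) → (117.2188,68.4853) → (80.0918,86.8504) → (73.2721,103.0141).

Shape 3 is a regular polygon drawn with `<polygon>`. Its stroke #ff8800 means engrave at S296, F2212. After flipping Y the toolpath is (128.1157,120.3951) → (119.7973,124.6350) → (117.9257,133.7822) → (123.9103,140.9486) → (133.2446,140.7378) → (138.8996,133.3086) → (136.6171,124.2552) → (128.1157,120.3951), returning to the start.

Shape 4 is a quadratic bezier drawn with `<path>`. Its stroke #ff00ff means score at S457, F1984. After flipping Y the toolpath is (194.0514,110.5251) → (172.6098,113.1489) → (150.2948,114.0964) → (127.1065,113.3678) → (103.0447,110.9630) → (78.1095,106.8819).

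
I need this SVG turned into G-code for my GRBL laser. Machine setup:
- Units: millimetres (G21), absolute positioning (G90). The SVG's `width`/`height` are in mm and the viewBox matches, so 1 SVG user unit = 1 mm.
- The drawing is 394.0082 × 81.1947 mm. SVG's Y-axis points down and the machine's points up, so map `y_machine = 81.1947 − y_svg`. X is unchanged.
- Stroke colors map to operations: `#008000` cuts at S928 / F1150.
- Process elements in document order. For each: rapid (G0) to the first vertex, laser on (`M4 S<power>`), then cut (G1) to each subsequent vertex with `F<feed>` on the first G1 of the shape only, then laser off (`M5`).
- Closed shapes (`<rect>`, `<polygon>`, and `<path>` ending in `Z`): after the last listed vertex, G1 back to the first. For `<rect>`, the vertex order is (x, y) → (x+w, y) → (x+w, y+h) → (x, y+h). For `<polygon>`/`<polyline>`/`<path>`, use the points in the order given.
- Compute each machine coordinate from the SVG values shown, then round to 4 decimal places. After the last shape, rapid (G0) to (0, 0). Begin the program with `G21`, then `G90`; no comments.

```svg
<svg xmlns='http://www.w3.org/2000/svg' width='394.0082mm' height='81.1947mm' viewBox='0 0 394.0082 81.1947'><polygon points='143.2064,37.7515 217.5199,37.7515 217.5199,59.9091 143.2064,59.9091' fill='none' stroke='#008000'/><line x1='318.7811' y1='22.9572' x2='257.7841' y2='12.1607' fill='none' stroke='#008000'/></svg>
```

G21
G90
G0 X143.2064 Y43.4432
M4 S928
G1 X217.5199 Y43.4432 F1150
G1 X217.5199 Y21.2856
G1 X143.2064 Y21.2856
G1 X143.2064 Y43.4432
M5
G0 X318.7811 Y58.2375
M4 S928
G1 X257.7841 Y69.0340 F1150
M5
G0 X0.0000 Y0.0000

1 u = 1 mm; y_m = 81.1947 − y.

[1] `<polygon>` rectangle, #008000→cut S928 F1150: (143.2064,43.4432) → (217.5199,43.4432) → (217.5199,21.2856) → (143.2064,21.2856) → (143.2064,43.4432) (closed)

[2] `<line>` line segment, #008000→cut S928 F1150: (318.7811,58.2375) → (257.7841,69.0340)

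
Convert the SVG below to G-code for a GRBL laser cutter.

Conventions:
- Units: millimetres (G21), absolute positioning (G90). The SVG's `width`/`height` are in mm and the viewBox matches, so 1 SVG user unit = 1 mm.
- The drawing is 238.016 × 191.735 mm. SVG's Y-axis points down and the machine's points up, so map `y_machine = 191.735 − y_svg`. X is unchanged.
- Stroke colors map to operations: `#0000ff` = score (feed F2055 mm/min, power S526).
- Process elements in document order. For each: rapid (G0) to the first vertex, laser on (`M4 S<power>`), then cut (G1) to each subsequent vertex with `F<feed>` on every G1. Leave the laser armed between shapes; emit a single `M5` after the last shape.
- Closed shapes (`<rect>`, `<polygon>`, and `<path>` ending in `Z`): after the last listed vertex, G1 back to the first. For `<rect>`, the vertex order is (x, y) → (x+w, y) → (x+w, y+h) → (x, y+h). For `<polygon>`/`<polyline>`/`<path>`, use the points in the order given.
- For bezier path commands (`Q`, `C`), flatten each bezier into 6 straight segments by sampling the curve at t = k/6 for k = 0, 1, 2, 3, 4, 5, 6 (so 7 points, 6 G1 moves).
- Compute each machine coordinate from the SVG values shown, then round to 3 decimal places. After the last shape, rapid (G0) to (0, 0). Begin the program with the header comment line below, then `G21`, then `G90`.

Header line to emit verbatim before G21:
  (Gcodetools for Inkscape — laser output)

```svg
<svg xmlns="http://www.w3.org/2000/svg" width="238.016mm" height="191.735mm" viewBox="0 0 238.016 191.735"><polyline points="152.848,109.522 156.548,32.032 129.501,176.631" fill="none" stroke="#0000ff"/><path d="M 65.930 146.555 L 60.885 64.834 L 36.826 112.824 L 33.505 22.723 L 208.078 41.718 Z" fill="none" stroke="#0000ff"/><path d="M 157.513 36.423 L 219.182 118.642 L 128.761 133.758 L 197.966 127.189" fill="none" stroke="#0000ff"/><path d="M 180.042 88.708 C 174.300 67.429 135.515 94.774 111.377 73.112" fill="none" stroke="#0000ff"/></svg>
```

(Gcodetools for Inkscape — laser output)
G21
G90
G0 X152.848 Y82.213
M4 S526
G1 X156.548 Y159.703 F2055
G1 X129.501 Y15.104 F2055
G0 X65.930 Y45.180
M4 S526
G1 X60.885 Y126.901 F2055
G1 X36.826 Y78.911 F2055
G1 X33.505 Y169.012 F2055
G1 X208.078 Y150.017 F2055
G1 X65.930 Y45.180 F2055
G0 X157.513 Y155.312
M4 S526
G1 X219.182 Y73.093 F2055
G1 X128.761 Y57.977 F2055
G1 X197.966 Y64.546 F2055
G0 X180.042 Y103.027
M4 S526
G1 X174.638 Y110.066 F2055
G1 X165.052 Y111.714 F2055
G1 X152.608 Y110.681 F2055
G1 X138.631 Y109.681 F2055
G1 X124.446 Y111.424 F2055
G1 X111.377 Y118.623 F2055
M5
G0 X0.000 Y0.000

1 u = 1 mm; y_m = 191.735 − y.

[1] `<polyline>` open polyline, #0000ff→score S526 F2055: (152.848,82.213) → (156.548,159.703) → (129.501,15.104)

[2] `<path>` closed polygon, #0000ff→score S526 F2055: (65.930,45.180) → (60.885,126.901) → (36.826,78.911) → (33.505,169.012) → (208.078,150.017) → (65.930,45.180) (closed)

[3] `<path>` open polyline, #0000ff→score S526 F2055: (157.513,155.312) → (219.182,73.093) → (128.761,57.977) → (197.966,64.546)

[4] `<path>` cubic bezier, #0000ff→score S526 F2055: (180.042,103.027) → (174.638,110.066) → (165.052,111.714) → (152.608,110.681) → (138.631,109.681) → (124.446,111.424) → (111.377,118.623)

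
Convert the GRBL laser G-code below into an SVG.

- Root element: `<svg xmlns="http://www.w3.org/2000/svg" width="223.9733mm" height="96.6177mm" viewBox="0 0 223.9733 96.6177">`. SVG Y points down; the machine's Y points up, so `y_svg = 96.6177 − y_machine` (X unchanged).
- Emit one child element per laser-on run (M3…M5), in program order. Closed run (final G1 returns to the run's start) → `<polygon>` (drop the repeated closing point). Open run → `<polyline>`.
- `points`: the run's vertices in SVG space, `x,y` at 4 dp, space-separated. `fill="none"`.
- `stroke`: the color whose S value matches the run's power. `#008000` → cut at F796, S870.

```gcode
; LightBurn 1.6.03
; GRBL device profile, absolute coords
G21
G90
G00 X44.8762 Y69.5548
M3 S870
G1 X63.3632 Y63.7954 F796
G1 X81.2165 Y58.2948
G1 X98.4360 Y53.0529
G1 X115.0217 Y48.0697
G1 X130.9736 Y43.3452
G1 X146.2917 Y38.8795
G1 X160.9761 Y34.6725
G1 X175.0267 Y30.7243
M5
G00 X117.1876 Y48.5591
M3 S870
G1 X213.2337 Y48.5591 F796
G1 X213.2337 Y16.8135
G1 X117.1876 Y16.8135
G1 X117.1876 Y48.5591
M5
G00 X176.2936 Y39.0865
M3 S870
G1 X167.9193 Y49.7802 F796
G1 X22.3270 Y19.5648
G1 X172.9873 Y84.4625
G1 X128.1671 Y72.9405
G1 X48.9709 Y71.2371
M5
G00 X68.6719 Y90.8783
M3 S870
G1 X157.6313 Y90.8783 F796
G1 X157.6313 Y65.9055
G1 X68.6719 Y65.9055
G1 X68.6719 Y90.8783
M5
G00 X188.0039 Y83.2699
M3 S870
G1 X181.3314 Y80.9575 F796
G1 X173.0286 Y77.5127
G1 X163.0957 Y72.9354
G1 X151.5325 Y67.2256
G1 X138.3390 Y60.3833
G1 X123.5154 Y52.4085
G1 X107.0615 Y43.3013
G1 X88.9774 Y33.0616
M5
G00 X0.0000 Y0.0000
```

Each laser-on run becomes one SVG element. Flip Y back into SVG space with y_svg = 96.6177 − y_machine. Every run uses S870, so all elements get stroke `#008000` (cut).

Run 1: The run is open, so emit a `<polyline>` with points (Y-flipped): 44.8762,27.0629 63.3632,32.8223 81.2165,38.3229 98.4360,43.5648 115.0217,48.5480 130.9736,53.2725 146.2917,57.7382 160.9761,61.9452 175.0267,65.8934.

Run 2: The run returns to its start, so emit a `<polygon>` with points (Y-flipped): 117.1876,48.0586 213.2337,48.0586 213.2337,79.8042 117.1876,79.8042.

Run 3: The run is open, so emit a `<polyline>` with points (Y-flipped): 176.2936,57.5312 167.9193,46.8375 22.3270,77.0529 172.9873,12.1552 128.1671,23.6772 48.9709,25.3806.

Run 4: The run returns to its start, so emit a `<polygon>` with points (Y-flipped): 68.6719,5.7394 157.6313,5.7394 157.6313,30.7122 68.6719,30.7122.

Run 5: The run is open, so emit a `<polyline>` with points (Y-flipped): 188.0039,13.3478 181.3314,15.6602 173.0286,19.1050 163.0957,23.6823 151.5325,29.3921 138.3390,36.2344 123.5154,44.2092 107.0615,53.3164 88.9774,63.5561.

<svg xmlns="http://www.w3.org/2000/svg" width="223.9733mm" height="96.6177mm" viewBox="0 0 223.9733 96.6177">
  <polyline points="44.8762,27.0629 63.3632,32.8223 81.2165,38.3229 98.4360,43.5648 115.0217,48.5480 130.9736,53.2725 146.2917,57.7382 160.9761,61.9452 175.0267,65.8934" fill="none" stroke="#008000"/>
  <polygon points="117.1876,48.0586 213.2337,48.0586 213.2337,79.8042 117.1876,79.8042" fill="none" stroke="#008000"/>
  <polyline points="176.2936,57.5312 167.9193,46.8375 22.3270,77.0529 172.9873,12.1552 128.1671,23.6772 48.9709,25.3806" fill="none" stroke="#008000"/>
  <polygon points="68.6719,5.7394 157.6313,5.7394 157.6313,30.7122 68.6719,30.7122" fill="none" stroke="#008000"/>
  <polyline points="188.0039,13.3478 181.3314,15.6602 173.0286,19.1050 163.0957,23.6823 151.5325,29.3921 138.3390,36.2344 123.5154,44.2092 107.0615,53.3164 88.9774,63.5561" fill="none" stroke="#008000"/>
</svg>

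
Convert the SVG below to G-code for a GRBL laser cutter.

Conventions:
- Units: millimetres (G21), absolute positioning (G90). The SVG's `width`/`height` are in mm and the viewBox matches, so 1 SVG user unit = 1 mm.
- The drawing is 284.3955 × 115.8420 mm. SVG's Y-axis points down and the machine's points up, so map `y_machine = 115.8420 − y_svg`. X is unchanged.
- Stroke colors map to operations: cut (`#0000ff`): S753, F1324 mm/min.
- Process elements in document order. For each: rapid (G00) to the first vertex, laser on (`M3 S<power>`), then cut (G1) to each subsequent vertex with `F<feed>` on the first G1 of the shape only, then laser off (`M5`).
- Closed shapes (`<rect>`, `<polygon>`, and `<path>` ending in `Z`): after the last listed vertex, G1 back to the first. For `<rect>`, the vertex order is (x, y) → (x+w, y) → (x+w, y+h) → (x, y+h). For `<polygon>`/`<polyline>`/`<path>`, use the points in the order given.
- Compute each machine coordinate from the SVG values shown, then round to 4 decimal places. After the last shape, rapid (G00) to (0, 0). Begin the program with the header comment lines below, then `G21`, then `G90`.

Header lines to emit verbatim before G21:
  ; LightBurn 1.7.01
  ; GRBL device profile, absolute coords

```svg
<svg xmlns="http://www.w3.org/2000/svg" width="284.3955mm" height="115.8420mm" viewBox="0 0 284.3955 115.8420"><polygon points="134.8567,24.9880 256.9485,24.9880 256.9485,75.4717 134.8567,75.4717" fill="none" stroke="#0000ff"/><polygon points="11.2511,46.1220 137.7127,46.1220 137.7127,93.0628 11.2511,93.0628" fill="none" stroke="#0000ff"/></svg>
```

1 u = 1 mm; y_m = 115.8420 − y.

[1] `<polygon>` rectangle, #0000ff→cut S753 F1324: (134.8567,90.8540) → (256.9485,90.8540) → (256.9485,40.3703) → (134.8567,40.3703) → (134.8567,90.8540) (closed)

[2] `<polygon>` rectangle, #0000ff→cut S753 F1324: (11.2511,69.7200) → (137.7127,69.7200) → (137.7127,22.7792) → (11.2511,22.7792) → (11.2511,69.7200) (closed)

; LightBurn 1.7.01
; GRBL device profile, absolute coords
G21
G90
G00 X134.8567 Y90.8540
M3 S753
G1 X256.9485 Y90.8540 F1324
G1 X256.9485 Y40.3703
G1 X134.8567 Y40.3703
G1 X134.8567 Y90.8540
M5
G00 X11.2511 Y69.7200
M3 S753
G1 X137.7127 Y69.7200 F1324
G1 X137.7127 Y22.7792
G1 X11.2511 Y22.7792
G1 X11.2511 Y69.7200
M5
G00 X0.0000 Y0.0000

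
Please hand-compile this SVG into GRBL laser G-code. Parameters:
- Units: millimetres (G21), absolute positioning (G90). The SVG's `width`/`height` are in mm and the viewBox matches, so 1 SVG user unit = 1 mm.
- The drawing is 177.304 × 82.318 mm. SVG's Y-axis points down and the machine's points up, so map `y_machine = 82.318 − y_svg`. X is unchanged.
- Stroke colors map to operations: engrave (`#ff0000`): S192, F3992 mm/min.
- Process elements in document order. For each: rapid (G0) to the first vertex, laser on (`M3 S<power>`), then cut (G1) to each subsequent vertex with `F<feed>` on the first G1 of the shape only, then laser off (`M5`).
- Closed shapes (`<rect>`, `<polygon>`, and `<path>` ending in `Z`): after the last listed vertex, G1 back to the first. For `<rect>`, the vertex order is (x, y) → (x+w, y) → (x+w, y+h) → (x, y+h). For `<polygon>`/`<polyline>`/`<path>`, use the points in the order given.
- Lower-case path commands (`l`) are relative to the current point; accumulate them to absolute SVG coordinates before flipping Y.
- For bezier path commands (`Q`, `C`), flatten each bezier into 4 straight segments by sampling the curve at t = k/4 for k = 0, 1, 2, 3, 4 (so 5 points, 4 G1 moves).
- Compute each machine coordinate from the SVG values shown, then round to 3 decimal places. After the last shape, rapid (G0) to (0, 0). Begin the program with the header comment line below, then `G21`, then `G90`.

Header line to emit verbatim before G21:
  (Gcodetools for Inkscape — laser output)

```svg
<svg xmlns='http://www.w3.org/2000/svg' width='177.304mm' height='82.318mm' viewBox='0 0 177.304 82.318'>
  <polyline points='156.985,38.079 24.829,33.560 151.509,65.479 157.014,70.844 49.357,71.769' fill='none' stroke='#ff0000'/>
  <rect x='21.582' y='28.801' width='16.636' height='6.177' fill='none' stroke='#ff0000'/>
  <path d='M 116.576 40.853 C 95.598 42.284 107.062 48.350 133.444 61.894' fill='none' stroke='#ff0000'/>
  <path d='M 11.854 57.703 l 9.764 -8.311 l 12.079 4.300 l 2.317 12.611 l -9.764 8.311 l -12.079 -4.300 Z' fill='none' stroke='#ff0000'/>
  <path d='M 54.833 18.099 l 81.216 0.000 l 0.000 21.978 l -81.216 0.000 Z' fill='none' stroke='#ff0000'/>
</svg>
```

viewBox `0 0 177.304 82.318` with mm width/height → 1 unit = 1 mm. Flip: y_m = 82.318 − y_svg.

**Shape 1** — `<polyline>` open polyline, stroke `#ff0000` → engrave (S192, F3992). Machine vertices: (156.985,44.239) → (24.829,48.758) → (151.509,16.839) → (157.014,11.474) → (49.357,10.549). Open path.

**Shape 2** — `<rect>` rectangle, stroke `#ff0000` → engrave (S192, F3992). Machine vertices: (21.582,53.517) → (38.218,53.517) → (38.218,47.340) → (21.582,47.340) → (21.582,53.517). Closed: final G1 returns to the first vertex.

**Shape 3** — `<path>` cubic bezier, stroke `#ff0000` → engrave (S192, F3992). Control points (SVG): P0=(116.576,40.853), P1=(95.598,42.284), P2=(107.062,48.350), P3=(133.444,61.894); sampled at t=k/4. Machine vertices: (116.576,41.465) → (106.652,39.478) → (107.250,35.487) → (116.728,29.224) → (133.444,20.424). Open path.

**Shape 4** — `<path>` regular polygon, stroke `#ff0000` → engrave (S192, F3992). Machine vertices: (11.854,24.615) → (21.618,32.926) → (33.697,28.626) → (36.014,16.015) → (26.250,7.704) → (14.171,12.004) → (11.854,24.615). Closed: final G1 returns to the first vertex.

**Shape 5** — `<path>` rectangle, stroke `#ff0000` → engrave (S192, F3992). Machine vertices: (54.833,64.219) → (136.049,64.219) → (136.049,42.241) → (54.833,42.241) → (54.833,64.219). Closed: final G1 returns to the first vertex.

(Gcodetools for Inkscape — laser output)
G21
G90
G0 X156.985 Y44.239
M3 S192
G1 X24.829 Y48.758 F3992
G1 X151.509 Y16.839
G1 X157.014 Y11.474
G1 X49.357 Y10.549
M5
G0 X21.582 Y53.517
M3 S192
G1 X38.218 Y53.517 F3992
G1 X38.218 Y47.340
G1 X21.582 Y47.340
G1 X21.582 Y53.517
M5
G0 X116.576 Y41.465
M3 S192
G1 X106.652 Y39.478 F3992
G1 X107.250 Y35.487
G1 X116.728 Y29.224
G1 X133.444 Y20.424
M5
G0 X11.854 Y24.615
M3 S192
G1 X21.618 Y32.926 F3992
G1 X33.697 Y28.626
G1 X36.014 Y16.015
G1 X26.250 Y7.704
G1 X14.171 Y12.004
G1 X11.854 Y24.615
M5
G0 X54.833 Y64.219
M3 S192
G1 X136.049 Y64.219 F3992
G1 X136.049 Y42.241
G1 X54.833 Y42.241
G1 X54.833 Y64.219
M5
G0 X0.000 Y0.000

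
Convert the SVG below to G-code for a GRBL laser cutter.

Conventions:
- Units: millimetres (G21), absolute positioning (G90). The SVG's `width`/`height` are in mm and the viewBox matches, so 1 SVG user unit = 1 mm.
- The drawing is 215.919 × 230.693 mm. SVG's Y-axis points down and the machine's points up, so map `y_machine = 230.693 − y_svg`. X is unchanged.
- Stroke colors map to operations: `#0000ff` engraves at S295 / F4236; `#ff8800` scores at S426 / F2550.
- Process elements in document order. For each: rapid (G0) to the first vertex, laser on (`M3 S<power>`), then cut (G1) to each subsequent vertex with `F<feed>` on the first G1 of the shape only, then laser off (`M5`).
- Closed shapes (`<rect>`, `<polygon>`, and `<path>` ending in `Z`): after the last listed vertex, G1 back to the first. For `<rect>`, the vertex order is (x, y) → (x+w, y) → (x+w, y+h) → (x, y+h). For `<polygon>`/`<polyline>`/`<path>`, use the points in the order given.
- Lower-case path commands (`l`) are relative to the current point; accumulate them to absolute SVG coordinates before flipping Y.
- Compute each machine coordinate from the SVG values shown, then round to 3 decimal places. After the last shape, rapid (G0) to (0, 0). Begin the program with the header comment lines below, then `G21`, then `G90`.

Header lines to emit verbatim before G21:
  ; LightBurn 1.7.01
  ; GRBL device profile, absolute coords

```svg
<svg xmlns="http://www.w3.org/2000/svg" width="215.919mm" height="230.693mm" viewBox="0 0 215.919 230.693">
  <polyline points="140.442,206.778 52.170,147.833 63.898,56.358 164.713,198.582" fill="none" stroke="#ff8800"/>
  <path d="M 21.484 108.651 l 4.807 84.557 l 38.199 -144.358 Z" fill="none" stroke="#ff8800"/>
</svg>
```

Since the viewBox matches the mm dimensions, user units are millimetres directly. The only transform is the Y-flip y_m = 230.693 − y_svg.

Shape 1 is a open polyline drawn with `<polyline>`. Its stroke #ff8800 means score at S426, F2550. After flipping Y the toolpath is (140.442,23.915) → (52.170,82.860) → (63.898,174.335) → (164.713,32.111).

Shape 2 is a closed polygon drawn with `<path>`. Its stroke #ff8800 means score at S426, F2550. After flipping Y the toolpath is (21.484,122.042) → (26.291,37.485) → (64.490,181.843) → (21.484,122.042), returning to the start.

; LightBurn 1.7.01
; GRBL device profile, absolute coords
G21
G90
G0 X140.442 Y23.915
M3 S426
G1 X52.170 Y82.860 F2550
G1 X63.898 Y174.335
G1 X164.713 Y32.111
M5
G0 X21.484 Y122.042
M3 S426
G1 X26.291 Y37.485 F2550
G1 X64.490 Y181.843
G1 X21.484 Y122.042
M5
G0 X0.000 Y0.000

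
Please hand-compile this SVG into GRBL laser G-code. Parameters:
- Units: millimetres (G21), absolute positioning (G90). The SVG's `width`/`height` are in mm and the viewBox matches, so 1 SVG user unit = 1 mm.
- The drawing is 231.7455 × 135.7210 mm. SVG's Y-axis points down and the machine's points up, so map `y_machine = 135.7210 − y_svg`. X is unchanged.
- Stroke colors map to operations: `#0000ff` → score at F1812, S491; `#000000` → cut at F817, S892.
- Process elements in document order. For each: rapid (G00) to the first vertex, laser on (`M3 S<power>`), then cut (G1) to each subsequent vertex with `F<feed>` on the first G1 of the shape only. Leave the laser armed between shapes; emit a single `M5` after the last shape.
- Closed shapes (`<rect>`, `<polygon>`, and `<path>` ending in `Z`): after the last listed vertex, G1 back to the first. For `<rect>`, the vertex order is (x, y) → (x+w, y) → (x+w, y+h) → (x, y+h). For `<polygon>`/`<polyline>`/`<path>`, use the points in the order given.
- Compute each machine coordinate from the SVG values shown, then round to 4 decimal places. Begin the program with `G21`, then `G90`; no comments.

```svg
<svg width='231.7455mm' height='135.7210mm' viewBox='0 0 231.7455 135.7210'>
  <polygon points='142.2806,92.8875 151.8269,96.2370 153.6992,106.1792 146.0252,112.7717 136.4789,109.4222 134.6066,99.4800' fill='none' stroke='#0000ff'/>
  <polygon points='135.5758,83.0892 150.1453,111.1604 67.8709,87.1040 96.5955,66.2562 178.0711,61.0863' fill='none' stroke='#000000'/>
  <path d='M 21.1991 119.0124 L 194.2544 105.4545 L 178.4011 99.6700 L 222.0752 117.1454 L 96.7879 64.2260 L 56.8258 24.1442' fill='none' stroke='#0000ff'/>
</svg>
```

1 u = 1 mm; y_m = 135.7210 − y.

[1] `<polygon>` regular polygon, #0000ff→score S491 F1812: (142.2806,42.8335) → (151.8269,39.4840) → (153.6992,29.5418) → (146.0252,22.9493) → (136.4789,26.2988) → (134.6066,36.2410) → (142.2806,42.8335) (closed)

[2] `<polygon>` closed polygon, #000000→cut S892 F817: (135.5758,52.6318) → (150.1453,24.5606) → (67.8709,48.6170) → (96.5955,69.4648) → (178.0711,74.6347) → (135.5758,52.6318) (closed)

[3] `<path>` open polyline, #0000ff→score S491 F1812: (21.1991,16.7086) → (194.2544,30.2665) → (178.4011,36.0510) → (222.0752,18.5756) → (96.7879,71.4950) → (56.8258,111.5768)

G21
G90
G00 X142.2806 Y42.8335
M3 S491
G1 X151.8269 Y39.4840 F1812
G1 X153.6992 Y29.5418
G1 X146.0252 Y22.9493
G1 X136.4789 Y26.2988
G1 X134.6066 Y36.2410
G1 X142.2806 Y42.8335
G00 X135.5758 Y52.6318
M3 S892
G1 X150.1453 Y24.5606 F817
G1 X67.8709 Y48.6170
G1 X96.5955 Y69.4648
G1 X178.0711 Y74.6347
G1 X135.5758 Y52.6318
G00 X21.1991 Y16.7086
M3 S491
G1 X194.2544 Y30.2665 F1812
G1 X178.4011 Y36.0510
G1 X222.0752 Y18.5756
G1 X96.7879 Y71.4950
G1 X56.8258 Y111.5768
M5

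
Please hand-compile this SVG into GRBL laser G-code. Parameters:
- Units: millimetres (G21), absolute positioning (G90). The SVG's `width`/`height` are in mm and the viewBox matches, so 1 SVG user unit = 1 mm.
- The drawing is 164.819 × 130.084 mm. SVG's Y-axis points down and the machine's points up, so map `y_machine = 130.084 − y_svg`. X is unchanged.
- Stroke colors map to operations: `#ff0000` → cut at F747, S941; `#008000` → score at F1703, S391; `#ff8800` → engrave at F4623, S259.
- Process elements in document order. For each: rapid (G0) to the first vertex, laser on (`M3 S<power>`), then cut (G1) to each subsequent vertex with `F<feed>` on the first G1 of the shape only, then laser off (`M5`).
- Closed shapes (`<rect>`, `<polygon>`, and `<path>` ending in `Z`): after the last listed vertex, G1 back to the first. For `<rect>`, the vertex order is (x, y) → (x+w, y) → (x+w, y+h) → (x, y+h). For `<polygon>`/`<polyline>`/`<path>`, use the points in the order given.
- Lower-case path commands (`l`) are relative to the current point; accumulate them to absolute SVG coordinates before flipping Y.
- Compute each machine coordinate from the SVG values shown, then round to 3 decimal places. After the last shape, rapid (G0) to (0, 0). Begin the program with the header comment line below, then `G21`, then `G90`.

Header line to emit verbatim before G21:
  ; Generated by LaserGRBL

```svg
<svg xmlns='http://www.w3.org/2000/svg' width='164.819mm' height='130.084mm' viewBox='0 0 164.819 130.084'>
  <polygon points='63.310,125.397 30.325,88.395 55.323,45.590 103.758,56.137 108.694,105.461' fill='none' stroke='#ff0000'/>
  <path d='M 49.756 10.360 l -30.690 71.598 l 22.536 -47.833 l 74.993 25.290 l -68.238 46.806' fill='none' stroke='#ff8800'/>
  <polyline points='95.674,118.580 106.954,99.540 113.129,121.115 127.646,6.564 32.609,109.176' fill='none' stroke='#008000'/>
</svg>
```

Since the viewBox matches the mm dimensions, user units are millimetres directly. The only transform is the Y-flip y_m = 130.084 − y_svg.

Shape 1 is a regular polygon drawn with `<polygon>`. Its stroke #ff0000 means cut at S941, F747. After flipping Y the toolpath is (63.310,4.687) → (30.325,41.689) → (55.323,84.494) → (103.758,73.947) → (108.694,24.623) → (63.310,4.687), returning to the start.

Shape 2 is a open polyline drawn with `<path>`. Its stroke #ff8800 means engrave at S259, F4623. After flipping Y the toolpath is (49.756,119.724) → (19.066,48.126) → (41.602,95.959) → (116.595,70.669) → (48.357,23.863).

Shape 3 is a open polyline drawn with `<polyline>`. Its stroke #008000 means score at S391, F1703. After flipping Y the toolpath is (95.674,11.504) → (106.954,30.544) → (113.129,8.969) → (127.646,123.520) → (32.609,20.908).

; Generated by LaserGRBL
G21
G90
G0 X63.310 Y4.687
M3 S941
G1 X30.325 Y41.689 F747
G1 X55.323 Y84.494
G1 X103.758 Y73.947
G1 X108.694 Y24.623
G1 X63.310 Y4.687
M5
G0 X49.756 Y119.724
M3 S259
G1 X19.066 Y48.126 F4623
G1 X41.602 Y95.959
G1 X116.595 Y70.669
G1 X48.357 Y23.863
M5
G0 X95.674 Y11.504
M3 S391
G1 X106.954 Y30.544 F1703
G1 X113.129 Y8.969
G1 X127.646 Y123.520
G1 X32.609 Y20.908
M5
G0 X0.000 Y0.000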